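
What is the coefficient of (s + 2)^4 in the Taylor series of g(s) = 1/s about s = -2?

g(-2) = -1/2
g′(-2) = -1/4
g′′(-2) = -1/4
g′′′(-2) = -3/8
g^(4)(-2) = -3/4
So c_4 = g^(4)(-2)/4! = -1/32.

-1/32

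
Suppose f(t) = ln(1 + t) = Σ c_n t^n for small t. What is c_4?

f(0) = 0
f′(0) = 1
f′′(0) = -1
f′′′(0) = 2
f^(4)(0) = -6
So c_4 = f^(4)(0)/4! = -1/4.

-1/4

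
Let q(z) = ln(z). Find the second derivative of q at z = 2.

-1/4

The coefficient of (z - 2)^2 in the expansion is -1/8, so q′′(2) = 2! * (-1/8) = -1/4.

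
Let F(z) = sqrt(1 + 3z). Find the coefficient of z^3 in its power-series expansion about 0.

Apply the Taylor formula c_k = f^(k)(a)/k!.
F(0) = 1
F′(0) = 3/2
F′′(0) = -9/4
F′′′(0) = 81/8

27/16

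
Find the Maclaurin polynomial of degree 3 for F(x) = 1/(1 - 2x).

8*x^3 + 4*x^2 + 2*x + 1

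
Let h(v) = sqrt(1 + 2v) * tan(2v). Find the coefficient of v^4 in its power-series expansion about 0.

11/3

Write out both Maclaurin series and multiply, keeping only the needed powers.
h(0) = 0
h′(0) = 2
h′′(0) = 4
h′′′(0) = 10
h^(4)(0) = 88
So c_4 = h^(4)(0)/4! = 11/3.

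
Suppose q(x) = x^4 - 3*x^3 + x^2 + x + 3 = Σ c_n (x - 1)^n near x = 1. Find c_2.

-2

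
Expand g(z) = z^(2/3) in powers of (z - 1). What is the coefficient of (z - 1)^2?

[(z - 1)^0] = 1;  [(z - 1)^1] = 2/3;  [(z - 1)^2] = -1/9.

-1/9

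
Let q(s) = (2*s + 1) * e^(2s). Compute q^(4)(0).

Shift and add copies of the series according to the polynomial's terms.
From the series, [s^4] q = 10/3; multiply by 4! = 24 to get 80.

80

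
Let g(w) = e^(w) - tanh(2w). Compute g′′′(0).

Combine the two series term by term.
The coefficient of w^3 in the expansion is 17/6, so g′′′(0) = 3! * (17/6) = 17.

17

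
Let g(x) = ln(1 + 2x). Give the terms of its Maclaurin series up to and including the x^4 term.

Compute the successive derivatives at the expansion point and divide by k!.
g(0) = 0
g′(0) = 2
g′′(0) = -4
g′′′(0) = 16
g^(4)(0) = -96
Then c_k = g^(k)(0)/k! gives each Taylor coefficient.

-4*x^4 + 8*x^3/3 - 2*x^2 + 2*x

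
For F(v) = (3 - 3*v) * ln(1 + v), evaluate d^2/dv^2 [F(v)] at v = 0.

Distribute the polynomial across the series and collect like powers.
From the series, [v^2] F = -9/2; multiply by 2! = 2 to get -9.

-9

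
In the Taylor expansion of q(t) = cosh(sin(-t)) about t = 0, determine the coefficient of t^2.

1/2

Plug the Maclaurin series of the inner function into that of the outer and collect terms.
So c_2 = q′′(0)/2! = 1/2.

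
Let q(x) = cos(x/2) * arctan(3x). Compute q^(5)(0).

95487/16

Multiply the two series term by term and collect like powers.
From the series, [x^5] q = 31829/640; multiply by 5! = 120 to get 95487/16.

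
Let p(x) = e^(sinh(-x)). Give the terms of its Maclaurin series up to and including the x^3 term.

Plug the Maclaurin series of the inner function into that of the outer and collect terms.
p(0) = 1
p′(0) = -1
p′′(0) = 1
p′′′(0) = -2

-x^3/3 + x^2/2 - x + 1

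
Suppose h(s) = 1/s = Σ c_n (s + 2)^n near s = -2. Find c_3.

-1/16

[(s + 2)^0] = -1/2;  [(s + 2)^1] = -1/4;  [(s + 2)^2] = -1/8;  [(s + 2)^3] = -1/16.
So c_3 = h′′′(-2)/3! = -1/16.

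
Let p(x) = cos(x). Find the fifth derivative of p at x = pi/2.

From the series, [(x - pi/2)^5] p = -1/120; multiply by 5! = 120 to get -1.

-1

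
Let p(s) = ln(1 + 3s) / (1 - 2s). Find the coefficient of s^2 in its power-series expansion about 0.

3/2

Write out both Maclaurin series and multiply, keeping only the needed powers.
p(0) = 0
p′(0) = 3
p′′(0) = 3
So c_2 = p′′(0)/2! = 3/2.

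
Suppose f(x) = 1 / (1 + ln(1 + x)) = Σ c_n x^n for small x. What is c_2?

3/2

Expand as Σ (-1)^k u^k with u equal to the inner function's series.
[x^0] = 1;  [x^1] = -1;  [x^2] = 3/2.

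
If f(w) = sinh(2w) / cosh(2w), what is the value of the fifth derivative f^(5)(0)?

512

Divide the numerator series by the denominator series (power-series long division).
From the series, [w^5] f = 64/15; multiply by 5! = 120 to get 512.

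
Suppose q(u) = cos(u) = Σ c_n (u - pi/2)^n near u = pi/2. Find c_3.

1/6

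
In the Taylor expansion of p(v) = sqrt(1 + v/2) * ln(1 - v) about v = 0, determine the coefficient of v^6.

Take the Cauchy product of the two expansions.
[v^0] = 0;  [v^1] = -1;  [v^2] = -3/4;  [v^3] = -41/96;  [v^4] = -125/384;  [v^5] = -7789/30720;  [v^6] = -25939/122880.

-25939/122880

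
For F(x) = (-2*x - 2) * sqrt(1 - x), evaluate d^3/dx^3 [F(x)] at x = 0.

Shift and add copies of the series according to the polynomial's terms.
The coefficient of x^3 in the expansion is 3/8, so F′′′(0) = 3! * (3/8) = 9/4.

9/4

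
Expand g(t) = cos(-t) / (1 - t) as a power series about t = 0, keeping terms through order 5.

13*t^5/24 + 13*t^4/24 + t^3/2 + t^2/2 + t + 1

Write out both Maclaurin series and multiply, keeping only the needed powers.
g(0) = 1
g′(0) = 1
g′′(0) = 1
g′′′(0) = 3
g^(4)(0) = 13
g^(5)(0) = 65
Dividing each by k! gives the coefficients c_0, ..., c_5.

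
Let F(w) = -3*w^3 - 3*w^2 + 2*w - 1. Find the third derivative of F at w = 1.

The coefficient of (w - 1)^3 in the expansion is -3, so F′′′(1) = 3! * (-3) = -18.

-18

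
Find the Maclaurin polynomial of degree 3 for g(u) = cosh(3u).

9*u^2/2 + 1

Compute the successive derivatives at the expansion point and divide by k!.
g(0) = 1
g′(0) = 0
g′′(0) = 9
g′′′(0) = 0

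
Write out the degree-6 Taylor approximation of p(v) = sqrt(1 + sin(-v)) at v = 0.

Let u equal the inner series; expand the outer function in u and truncate.
p(0) = 1
p′(0) = -1/2
p′′(0) = -1/4
p′′′(0) = 1/8
p^(4)(0) = 1/16
p^(5)(0) = -1/32
p^(6)(0) = -1/64
Then c_k = p^(k)(0)/k! gives each Taylor coefficient.

-v^6/46080 - v^5/3840 + v^4/384 + v^3/48 - v^2/8 - v/2 + 1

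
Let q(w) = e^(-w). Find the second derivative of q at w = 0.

1

The coefficient of w^2 in the expansion is 1/2, so q′′(0) = 2! * (1/2) = 1.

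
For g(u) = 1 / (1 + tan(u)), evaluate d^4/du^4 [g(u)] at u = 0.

Use the geometric series for the reciprocal, then substitute.
The coefficient of u^4 in the expansion is 5/3, so g^(4)(0) = 4! * (5/3) = 40.

40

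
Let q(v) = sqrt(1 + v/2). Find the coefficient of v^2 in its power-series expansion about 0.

-1/32

Use the known series and substitute for the argument.
[v^0] = 1;  [v^1] = 1/4;  [v^2] = -1/32.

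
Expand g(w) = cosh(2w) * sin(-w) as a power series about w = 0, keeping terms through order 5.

-41*w^5/120 - 11*w^3/6 - w

Multiply the two series term by term and collect like powers.
[w^0] = 0;  [w^1] = -1;  [w^2] = 0;  [w^3] = -11/6;  [w^4] = 0;  [w^5] = -41/120.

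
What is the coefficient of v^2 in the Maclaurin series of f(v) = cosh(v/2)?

Apply the Taylor formula c_k = f^(k)(a)/k!.

1/8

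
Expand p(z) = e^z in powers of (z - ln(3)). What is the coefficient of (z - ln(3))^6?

p(ln(3)) = 3
p′(ln(3)) = 3
p′′(ln(3)) = 3
p′′′(ln(3)) = 3
p^(4)(ln(3)) = 3
p^(5)(ln(3)) = 3
p^(6)(ln(3)) = 3
The Taylor polynomial is Σ p^(k)(ln(3))/k! · (z - ln(3))^k.

1/240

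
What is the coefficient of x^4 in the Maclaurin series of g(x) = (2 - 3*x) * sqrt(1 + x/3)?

-41/5184

Multiply each power in the prefactor through the base expansion.
g(0) = 2
g′(0) = -8/3
g′′(0) = -19/18
g′′′(0) = 5/18
g^(4)(0) = -41/216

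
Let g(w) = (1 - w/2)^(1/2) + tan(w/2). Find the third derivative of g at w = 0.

Combine the two series term by term.
The coefficient of w^3 in the expansion is 13/384, so g′′′(0) = 3! * (13/384) = 13/64.

13/64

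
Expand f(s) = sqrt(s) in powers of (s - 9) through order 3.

Compute the successive derivatives at the expansion point and divide by k!.
f(9) = 3
f′(9) = 1/6
f′′(9) = -1/108
f′′′(9) = 1/648
The Taylor polynomial is Σ f^(k)(9)/k! · (s - 9)^k.

(s - 9)^3/3888 - (s - 9)^2/216 + (s - 9)/6 + 3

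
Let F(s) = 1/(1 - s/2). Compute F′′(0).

1/2

Apply the Taylor formula c_k = f^(k)(a)/k!.
The coefficient of s^2 in the expansion is 1/4, so F′′(0) = 2! * (1/4) = 1/2.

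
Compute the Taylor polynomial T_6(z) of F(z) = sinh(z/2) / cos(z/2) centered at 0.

Write the quotient as an unknown series and match coefficients against numerator = denominator · series.

3*z^5/320 + z^3/12 + z/2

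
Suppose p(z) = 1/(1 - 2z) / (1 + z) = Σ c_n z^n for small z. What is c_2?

3

Take the Cauchy product of the two expansions.
p(0) = 1
p′(0) = 1
p′′(0) = 6
Then c_k = p^(k)(0)/k! gives each Taylor coefficient.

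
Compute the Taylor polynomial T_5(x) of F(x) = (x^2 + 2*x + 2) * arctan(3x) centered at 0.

Shift and add copies of the series according to the polynomial's terms.
F(0) = 0
F′(0) = 6
F′′(0) = 12
F′′′(0) = -90
F^(4)(0) = -432
F^(5)(0) = 10584
Dividing each by k! gives the coefficients c_0, ..., c_5.

441*x^5/5 - 18*x^4 - 15*x^3 + 6*x^2 + 6*x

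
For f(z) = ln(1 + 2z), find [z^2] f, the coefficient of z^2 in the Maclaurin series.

[z^0] = 0;  [z^1] = 2;  [z^2] = -2.

-2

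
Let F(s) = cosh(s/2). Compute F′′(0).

1/4

The coefficient of s^2 in the expansion is 1/8, so F′′(0) = 2! * (1/8) = 1/4.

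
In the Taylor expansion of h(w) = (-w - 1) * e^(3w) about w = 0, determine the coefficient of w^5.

Distribute the polynomial across the series and collect like powers.
h(0) = -1
h′(0) = -4
h′′(0) = -15
h′′′(0) = -54
h^(4)(0) = -189
h^(5)(0) = -648
So c_5 = h^(5)(0)/5! = -27/5.

-27/5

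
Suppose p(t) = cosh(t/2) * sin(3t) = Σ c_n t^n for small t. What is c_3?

-33/8

Multiply the two series term by term and collect like powers.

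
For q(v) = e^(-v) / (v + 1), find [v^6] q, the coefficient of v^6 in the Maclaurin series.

1957/720

Use 1/(1 - r) = Σ r^k on the denominator, then take the Cauchy product.
[v^0] = 1;  [v^1] = -2;  [v^2] = 5/2;  [v^3] = -8/3;  [v^4] = 65/24;  [v^5] = -163/60;  [v^6] = 1957/720.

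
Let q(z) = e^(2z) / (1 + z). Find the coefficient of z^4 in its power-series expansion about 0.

1/3

Write out both Maclaurin series and multiply, keeping only the needed powers.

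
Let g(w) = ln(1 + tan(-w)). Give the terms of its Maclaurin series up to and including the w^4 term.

-7*w^4/12 - 2*w^3/3 - w^2/2 - w

Compose series: expand the inner function first, then feed it into the outer expansion.
[w^0] = 0;  [w^1] = -1;  [w^2] = -1/2;  [w^3] = -2/3;  [w^4] = -7/12.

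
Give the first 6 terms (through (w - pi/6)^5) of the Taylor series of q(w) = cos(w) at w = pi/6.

-(w - pi/6)^5/240 + sqrt(3)*(w - pi/6)^4/48 + (w - pi/6)^3/12 - sqrt(3)*(w - pi/6)^2/4 - (w - pi/6)/2 + sqrt(3)/2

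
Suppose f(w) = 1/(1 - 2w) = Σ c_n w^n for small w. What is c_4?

16

c_4 = f^(4)(0)/4! = 16.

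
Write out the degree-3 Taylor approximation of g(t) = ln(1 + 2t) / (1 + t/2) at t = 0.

25*t^3/6 - 3*t^2 + 2*t

Multiply the two series term by term and collect like powers.
g(0) = 0
g′(0) = 2
g′′(0) = -6
g′′′(0) = 25
Then c_k = g^(k)(0)/k! gives each Taylor coefficient.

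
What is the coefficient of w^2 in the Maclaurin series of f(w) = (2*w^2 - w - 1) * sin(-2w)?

2

Distribute the polynomial across the series and collect like powers.
[w^0] = 0;  [w^1] = 2;  [w^2] = 2.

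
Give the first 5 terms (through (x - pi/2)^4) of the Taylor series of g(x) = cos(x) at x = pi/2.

g(pi/2) = 0
g′(pi/2) = -1
g′′(pi/2) = 0
g′′′(pi/2) = 1
g^(4)(pi/2) = 0
The Taylor polynomial is Σ g^(k)(pi/2)/k! · (x - pi/2)^k.

(x - pi/2)^3/6 - (x - pi/2)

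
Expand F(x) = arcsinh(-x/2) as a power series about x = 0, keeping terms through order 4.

F(0) = 0
F′(0) = -1/2
F′′(0) = 0
F′′′(0) = 1/8
F^(4)(0) = 0
Then c_k = F^(k)(0)/k! gives each Taylor coefficient.

x^3/48 - x/2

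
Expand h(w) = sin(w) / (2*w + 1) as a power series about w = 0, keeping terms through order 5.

1841*w^5/120 - 23*w^4/3 + 23*w^3/6 - 2*w^2 + w

Use 1/(1 - r) = Σ r^k on the denominator, then take the Cauchy product.
h(0) = 0
h′(0) = 1
h′′(0) = -4
h′′′(0) = 23
h^(4)(0) = -184
h^(5)(0) = 1841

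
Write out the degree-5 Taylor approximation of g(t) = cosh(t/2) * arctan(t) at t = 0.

103*t^5/640 - 5*t^3/24 + t

Take the Cauchy product of the two expansions.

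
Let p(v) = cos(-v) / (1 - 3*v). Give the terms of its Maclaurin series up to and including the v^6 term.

495989*v^6/720 + 1837*v^5/8 + 1837*v^4/24 + 51*v^3/2 + 17*v^2/2 + 3*v + 1

Multiply the numerator's expansion by the denominator's geometric series.
p(0) = 1
p′(0) = 3
p′′(0) = 17
p′′′(0) = 153
p^(4)(0) = 1837
p^(5)(0) = 27555
p^(6)(0) = 495989
Then c_k = p^(k)(0)/k! gives each Taylor coefficient.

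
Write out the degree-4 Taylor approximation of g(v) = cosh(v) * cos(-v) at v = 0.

1 - v^4/6

Multiply the two series term by term and collect like powers.
g(0) = 1
g′(0) = 0
g′′(0) = 0
g′′′(0) = 0
g^(4)(0) = -4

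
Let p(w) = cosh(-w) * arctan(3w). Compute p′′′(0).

Expand each factor separately, then convolve coefficients.
From the series, [w^3] p = -15/2; multiply by 3! = 6 to get -45.

-45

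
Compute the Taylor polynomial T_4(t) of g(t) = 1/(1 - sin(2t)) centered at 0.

Substitute the inner expansion into the outer series and collect powers.

32*t^4/3 + 20*t^3/3 + 4*t^2 + 2*t + 1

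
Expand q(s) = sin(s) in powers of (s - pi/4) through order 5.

sqrt(2)*(s - pi/4)^5/240 + sqrt(2)*(s - pi/4)^4/48 - sqrt(2)*(s - pi/4)^3/12 - sqrt(2)*(s - pi/4)^2/4 + sqrt(2)*(s - pi/4)/2 + sqrt(2)/2

q(pi/4) = sqrt(2)/2
q′(pi/4) = sqrt(2)/2
q′′(pi/4) = -sqrt(2)/2
q′′′(pi/4) = -sqrt(2)/2
q^(4)(pi/4) = sqrt(2)/2
q^(5)(pi/4) = sqrt(2)/2
The Taylor polynomial is Σ q^(k)(pi/4)/k! · (s - pi/4)^k.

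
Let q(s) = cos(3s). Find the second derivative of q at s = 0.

Apply the Taylor formula c_k = f^(k)(a)/k!.
The coefficient of s^2 in the expansion is -9/2, so q′′(0) = 2! * (-9/2) = -9.

-9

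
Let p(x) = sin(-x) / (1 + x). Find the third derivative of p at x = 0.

-5

Take the Cauchy product of the two expansions.
From the series, [x^3] p = -5/6; multiply by 3! = 6 to get -5.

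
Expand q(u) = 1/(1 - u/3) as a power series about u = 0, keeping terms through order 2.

u^2/9 + u/3 + 1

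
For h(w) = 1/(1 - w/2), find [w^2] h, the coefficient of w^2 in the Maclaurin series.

1/4

h(0) = 1
h′(0) = 1/2
h′′(0) = 1/2
Dividing each by k! gives the coefficients c_0, ..., c_2.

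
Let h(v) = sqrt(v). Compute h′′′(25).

3/25000

Differentiate repeatedly and evaluate at the center.
The coefficient of (v - 25)^3 in the expansion is 1/50000, so h′′′(25) = 3! * (1/50000) = 3/25000.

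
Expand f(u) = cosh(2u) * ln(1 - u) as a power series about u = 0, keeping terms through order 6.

Expand each factor separately, then convolve coefficients.
f(0) = 0
f′(0) = -1
f′′(0) = -1
f′′′(0) = -14
f^(4)(0) = -30
f^(5)(0) = -184
f^(6)(0) = -720
Then c_k = f^(k)(0)/k! gives each Taylor coefficient.

-u^6 - 23*u^5/15 - 5*u^4/4 - 7*u^3/3 - u^2/2 - u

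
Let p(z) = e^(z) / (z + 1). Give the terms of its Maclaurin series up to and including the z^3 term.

Use 1/(1 - r) = Σ r^k on the denominator, then take the Cauchy product.

-z^3/3 + z^2/2 + 1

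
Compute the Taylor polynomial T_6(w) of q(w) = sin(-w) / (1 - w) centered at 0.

Use 1/(1 - r) = Σ r^k on the denominator, then take the Cauchy product.
q(0) = 0
q′(0) = -1
q′′(0) = -2
q′′′(0) = -5
q^(4)(0) = -20
q^(5)(0) = -101
q^(6)(0) = -606
The Taylor polynomial is Σ q^(k)(0)/k! · w^k.

-101*w^6/120 - 101*w^5/120 - 5*w^4/6 - 5*w^3/6 - w^2 - w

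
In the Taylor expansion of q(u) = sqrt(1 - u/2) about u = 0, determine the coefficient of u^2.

-1/32

Compute the successive derivatives at the expansion point and divide by k!.
[u^0] = 1;  [u^1] = -1/4;  [u^2] = -1/32.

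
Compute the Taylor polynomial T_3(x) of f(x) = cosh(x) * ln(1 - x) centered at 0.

Expand each factor separately, then convolve coefficients.
f(0) = 0
f′(0) = -1
f′′(0) = -1
f′′′(0) = -5

-5*x^3/6 - x^2/2 - x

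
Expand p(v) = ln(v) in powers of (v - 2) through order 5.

(v - 2)^5/160 - (v - 2)^4/64 + (v - 2)^3/24 - (v - 2)^2/8 + (v - 2)/2 + ln(2)

Use the known series and substitute for the argument.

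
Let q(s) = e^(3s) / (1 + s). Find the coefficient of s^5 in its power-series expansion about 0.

Multiply the two series term by term and collect like powers.
q(0) = 1
q′(0) = 2
q′′(0) = 5
q′′′(0) = 12
q^(4)(0) = 33
q^(5)(0) = 78

13/20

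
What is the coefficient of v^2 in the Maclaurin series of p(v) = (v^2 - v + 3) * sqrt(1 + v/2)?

21/32

Distribute the polynomial across the series and collect like powers.
p(0) = 3
p′(0) = -1/4
p′′(0) = 21/16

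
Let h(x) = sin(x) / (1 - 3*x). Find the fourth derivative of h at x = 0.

636

Multiply the numerator's expansion by the denominator's geometric series.
The coefficient of x^4 in the expansion is 53/2, so h^(4)(0) = 4! * (53/2) = 636.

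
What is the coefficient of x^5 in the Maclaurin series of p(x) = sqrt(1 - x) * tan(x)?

Write out both Maclaurin series and multiply, keeping only the needed powers.

101/1920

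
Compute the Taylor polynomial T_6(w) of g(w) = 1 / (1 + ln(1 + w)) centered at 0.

Use the geometric series for the reciprocal, then substitute.
g(0) = 1
g′(0) = -1
g′′(0) = 3
g′′′(0) = -14
g^(4)(0) = 88
g^(5)(0) = -694
g^(6)(0) = 6578

3289*w^6/360 - 347*w^5/60 + 11*w^4/3 - 7*w^3/3 + 3*w^2/2 - w + 1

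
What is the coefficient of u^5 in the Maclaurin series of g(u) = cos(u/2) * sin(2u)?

421/960

Take the Cauchy product of the two expansions.
g(0) = 0
g′(0) = 2
g′′(0) = 0
g′′′(0) = -19/2
g^(4)(0) = 0
g^(5)(0) = 421/8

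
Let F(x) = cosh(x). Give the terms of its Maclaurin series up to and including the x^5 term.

x^4/24 + x^2/2 + 1

F(0) = 1
F′(0) = 0
F′′(0) = 1
F′′′(0) = 0
F^(4)(0) = 1
F^(5)(0) = 0
Then c_k = F^(k)(0)/k! gives each Taylor coefficient.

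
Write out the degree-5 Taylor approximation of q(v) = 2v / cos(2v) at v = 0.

20*v^5/3 + 4*v^3 + 2*v

Write the quotient as an unknown series and match coefficients against numerator = denominator · series.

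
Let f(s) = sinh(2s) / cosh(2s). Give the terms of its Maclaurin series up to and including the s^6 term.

Invert the denominator's series and multiply.
f(0) = 0
f′(0) = 2
f′′(0) = 0
f′′′(0) = -16
f^(4)(0) = 0
f^(5)(0) = 512
f^(6)(0) = 0

64*s^5/15 - 8*s^3/3 + 2*s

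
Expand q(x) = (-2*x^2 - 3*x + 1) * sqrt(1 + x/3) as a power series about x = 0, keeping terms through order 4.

Multiply each power in the prefactor through the base expansion.
[x^0] = 1;  [x^1] = -17/6;  [x^2] = -181/72;  [x^3] = -125/432;  [x^4] = 211/10368.

211*x^4/10368 - 125*x^3/432 - 181*x^2/72 - 17*x/6 + 1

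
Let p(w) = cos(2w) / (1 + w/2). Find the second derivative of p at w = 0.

-7/2

Multiply the two series term by term and collect like powers.
The coefficient of w^2 in the expansion is -7/4, so p′′(0) = 2! * (-7/4) = -7/2.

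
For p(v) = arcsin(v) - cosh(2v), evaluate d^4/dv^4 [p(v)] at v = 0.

-16

Add the two expansions coefficient-wise.
The coefficient of v^4 in the expansion is -2/3, so p^(4)(0) = 4! * (-2/3) = -16.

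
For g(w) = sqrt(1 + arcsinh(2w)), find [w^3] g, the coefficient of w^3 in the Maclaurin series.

Compose series: expand the inner function first, then feed it into the outer expansion.
g(0) = 1
g′(0) = 1
g′′(0) = -1
g′′′(0) = -1

-1/6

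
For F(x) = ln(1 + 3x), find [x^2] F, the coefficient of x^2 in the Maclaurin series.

-9/2

Apply the Taylor formula c_k = f^(k)(a)/k!.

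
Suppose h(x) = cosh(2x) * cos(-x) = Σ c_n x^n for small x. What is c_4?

-7/24

Take the Cauchy product of the two expansions.
h(0) = 1
h′(0) = 0
h′′(0) = 3
h′′′(0) = 0
h^(4)(0) = -7
So c_4 = h^(4)(0)/4! = -7/24.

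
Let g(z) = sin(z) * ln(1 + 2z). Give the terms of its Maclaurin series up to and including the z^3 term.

-2*z^3 + 2*z^2

Expand each factor separately, then convolve coefficients.
[z^0] = 0;  [z^1] = 0;  [z^2] = 2;  [z^3] = -2.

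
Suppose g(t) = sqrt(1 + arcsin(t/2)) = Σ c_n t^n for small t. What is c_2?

Substitute the inner expansion into the outer series and collect powers.
g(0) = 1
g′(0) = 1/4
g′′(0) = -1/16
So c_2 = g′′(0)/2! = -1/32.

-1/32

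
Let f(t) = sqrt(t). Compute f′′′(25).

3/25000

Apply the Taylor formula c_k = f^(k)(a)/k!.
The coefficient of (t - 25)^3 in the expansion is 1/50000, so f′′′(25) = 3! * (1/50000) = 3/25000.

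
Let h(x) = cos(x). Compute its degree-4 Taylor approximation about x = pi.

Apply the Taylor formula c_k = f^(k)(a)/k!.
h(pi) = -1
h′(pi) = 0
h′′(pi) = 1
h′′′(pi) = 0
h^(4)(pi) = -1
The Taylor polynomial is Σ h^(k)(pi)/k! · (x - pi)^k.

-(x - pi)^4/24 + (x - pi)^2/2 - 1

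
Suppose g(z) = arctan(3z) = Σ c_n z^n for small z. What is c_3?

-9

Differentiate repeatedly and evaluate at the center.
g(0) = 0
g′(0) = 3
g′′(0) = 0
g′′′(0) = -54
So c_3 = g′′′(0)/3! = -9.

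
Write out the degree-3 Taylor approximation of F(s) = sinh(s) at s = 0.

F(0) = 0
F′(0) = 1
F′′(0) = 0
F′′′(0) = 1
The Taylor polynomial is Σ F^(k)(0)/k! · s^k.

s^3/6 + s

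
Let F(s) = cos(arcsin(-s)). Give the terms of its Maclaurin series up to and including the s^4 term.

Let u equal the inner series; expand the outer function in u and truncate.

-s^4/8 - s^2/2 + 1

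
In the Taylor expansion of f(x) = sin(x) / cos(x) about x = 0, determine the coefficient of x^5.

2/15

Invert the denominator's series and multiply.
f(0) = 0
f′(0) = 1
f′′(0) = 0
f′′′(0) = 2
f^(4)(0) = 0
f^(5)(0) = 16
So c_5 = f^(5)(0)/5! = 2/15.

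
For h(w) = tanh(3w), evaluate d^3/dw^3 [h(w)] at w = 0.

-54

Apply the Taylor formula c_k = f^(k)(a)/k!.
The coefficient of w^3 in the expansion is -9, so h′′′(0) = 3! * (-9) = -54.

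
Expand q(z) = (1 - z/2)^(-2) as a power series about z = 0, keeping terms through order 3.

z^3/2 + 3*z^2/4 + z + 1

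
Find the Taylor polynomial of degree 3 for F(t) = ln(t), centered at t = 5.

(t - 5)^3/375 - (t - 5)^2/50 + (t - 5)/5 + ln(5)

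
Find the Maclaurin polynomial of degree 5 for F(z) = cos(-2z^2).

1 - 2*z^4

F(0) = 1
F′(0) = 0
F′′(0) = 0
F′′′(0) = 0
F^(4)(0) = -48
F^(5)(0) = 0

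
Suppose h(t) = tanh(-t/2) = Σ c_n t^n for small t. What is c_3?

1/24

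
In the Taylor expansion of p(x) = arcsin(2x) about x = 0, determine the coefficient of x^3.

4/3

p(0) = 0
p′(0) = 2
p′′(0) = 0
p′′′(0) = 8
So c_3 = p′′′(0)/3! = 4/3.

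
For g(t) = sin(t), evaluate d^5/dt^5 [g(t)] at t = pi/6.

sqrt(3)/2

From the series, [(t - pi/6)^5] g = sqrt(3)/240; multiply by 5! = 120 to get sqrt(3)/2.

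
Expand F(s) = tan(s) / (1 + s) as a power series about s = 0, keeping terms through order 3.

4*s^3/3 - s^2 + s

Write out both Maclaurin series and multiply, keeping only the needed powers.
F(0) = 0
F′(0) = 1
F′′(0) = -2
F′′′(0) = 8
Dividing each by k! gives the coefficients c_0, ..., c_3.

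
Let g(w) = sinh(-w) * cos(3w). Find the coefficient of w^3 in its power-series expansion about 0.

Expand each factor separately, then convolve coefficients.
So c_3 = g′′′(0)/3! = 13/3.

13/3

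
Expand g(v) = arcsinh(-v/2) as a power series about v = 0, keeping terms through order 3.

v^3/48 - v/2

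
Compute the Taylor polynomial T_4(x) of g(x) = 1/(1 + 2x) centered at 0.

16*x^4 - 8*x^3 + 4*x^2 - 2*x + 1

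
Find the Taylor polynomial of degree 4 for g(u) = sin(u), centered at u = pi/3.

sqrt(3)*(u - pi/3)^4/48 - (u - pi/3)^3/12 - sqrt(3)*(u - pi/3)^2/4 + (u - pi/3)/2 + sqrt(3)/2

g(pi/3) = sqrt(3)/2
g′(pi/3) = 1/2
g′′(pi/3) = -sqrt(3)/2
g′′′(pi/3) = -1/2
g^(4)(pi/3) = sqrt(3)/2
Then c_k = g^(k)(pi/3)/k! gives each Taylor coefficient.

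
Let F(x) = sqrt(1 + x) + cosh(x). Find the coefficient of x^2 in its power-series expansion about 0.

3/8

Expand each term separately and add.
[x^0] = 2;  [x^1] = 1/2;  [x^2] = 3/8.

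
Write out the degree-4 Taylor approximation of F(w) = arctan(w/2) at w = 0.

-w^3/24 + w/2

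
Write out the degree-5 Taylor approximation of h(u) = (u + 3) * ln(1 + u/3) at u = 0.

Distribute the polynomial across the series and collect like powers.

-u^5/1620 + u^4/324 - u^3/54 + u^2/6 + u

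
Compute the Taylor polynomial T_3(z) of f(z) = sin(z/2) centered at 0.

-z^3/48 + z/2

[z^0] = 0;  [z^1] = 1/2;  [z^2] = 0;  [z^3] = -1/48.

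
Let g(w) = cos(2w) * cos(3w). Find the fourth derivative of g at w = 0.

Expand each factor separately, then convolve coefficients.
The coefficient of w^4 in the expansion is 313/24, so g^(4)(0) = 4! * (313/24) = 313.

313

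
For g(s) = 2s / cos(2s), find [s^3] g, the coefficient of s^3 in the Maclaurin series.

4

Divide the numerator series by the denominator series (power-series long division).
[s^0] = 0;  [s^1] = 2;  [s^2] = 0;  [s^3] = 4.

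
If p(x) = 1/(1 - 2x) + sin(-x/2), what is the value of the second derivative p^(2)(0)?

Expand each term separately and add.
The coefficient of x^2 in the expansion is 4, so p′′(0) = 2! * (4) = 8.

8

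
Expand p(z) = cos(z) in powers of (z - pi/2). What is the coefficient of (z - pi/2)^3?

1/6

p(pi/2) = 0
p′(pi/2) = -1
p′′(pi/2) = 0
p′′′(pi/2) = 1
So c_3 = p′′′(pi/2)/3! = 1/6.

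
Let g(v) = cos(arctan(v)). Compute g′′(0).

-1

Compose series: expand the inner function first, then feed it into the outer expansion.
From the series, [v^2] g = -1/2; multiply by 2! = 2 to get -1.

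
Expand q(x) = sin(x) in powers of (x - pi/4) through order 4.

q(pi/4) = sqrt(2)/2
q′(pi/4) = sqrt(2)/2
q′′(pi/4) = -sqrt(2)/2
q′′′(pi/4) = -sqrt(2)/2
q^(4)(pi/4) = sqrt(2)/2
Then c_k = q^(k)(pi/4)/k! gives each Taylor coefficient.

sqrt(2)*(x - pi/4)^4/48 - sqrt(2)*(x - pi/4)^3/12 - sqrt(2)*(x - pi/4)^2/4 + sqrt(2)*(x - pi/4)/2 + sqrt(2)/2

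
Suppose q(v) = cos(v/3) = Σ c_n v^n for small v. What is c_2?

[v^0] = 1;  [v^1] = 0;  [v^2] = -1/18.

-1/18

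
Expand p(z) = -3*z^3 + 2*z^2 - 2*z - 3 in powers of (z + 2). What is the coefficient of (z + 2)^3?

[(z + 2)^0] = 33;  [(z + 2)^1] = -46;  [(z + 2)^2] = 20;  [(z + 2)^3] = -3.
So c_3 = p′′′(-2)/3! = -3.

-3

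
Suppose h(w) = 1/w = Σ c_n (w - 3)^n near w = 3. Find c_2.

1/27

Compute the successive derivatives at the expansion point and divide by k!.
h(3) = 1/3
h′(3) = -1/9
h′′(3) = 2/27
The Taylor polynomial is Σ h^(k)(3)/k! · (w - 3)^k.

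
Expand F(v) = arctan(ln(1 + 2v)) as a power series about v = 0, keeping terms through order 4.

Let u equal the inner series; expand the outer function in u and truncate.
F(0) = 0
F′(0) = 2
F′′(0) = -4
F′′′(0) = 0
F^(4)(0) = 96

4*v^4 - 2*v^2 + 2*v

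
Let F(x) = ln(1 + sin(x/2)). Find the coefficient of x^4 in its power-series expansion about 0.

Plug the Maclaurin series of the inner function into that of the outer and collect terms.
F(0) = 0
F′(0) = 1/2
F′′(0) = -1/4
F′′′(0) = 1/8
F^(4)(0) = -1/8
Dividing each by k! gives the coefficients c_0, ..., c_4.

-1/192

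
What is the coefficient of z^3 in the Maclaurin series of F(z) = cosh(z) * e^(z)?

Take the Cauchy product of the two expansions.
So c_3 = F′′′(0)/3! = 2/3.

2/3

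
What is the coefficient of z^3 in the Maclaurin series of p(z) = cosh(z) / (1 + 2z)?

Multiply the two series term by term and collect like powers.
[z^0] = 1;  [z^1] = -2;  [z^2] = 9/2;  [z^3] = -9.

-9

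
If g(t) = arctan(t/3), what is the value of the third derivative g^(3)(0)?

Differentiate repeatedly and evaluate at the center.
From the series, [t^3] g = -1/81; multiply by 3! = 6 to get -2/27.

-2/27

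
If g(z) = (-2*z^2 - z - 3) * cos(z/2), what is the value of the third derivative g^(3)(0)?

Shift and add copies of the series according to the polynomial's terms.
The coefficient of z^3 in the expansion is 1/8, so g′′′(0) = 3! * (1/8) = 3/4.

3/4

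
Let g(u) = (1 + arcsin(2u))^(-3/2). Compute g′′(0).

15

Substitute the inner expansion into the outer series and collect powers.
The coefficient of u^2 in the expansion is 15/2, so g′′(0) = 2! * (15/2) = 15.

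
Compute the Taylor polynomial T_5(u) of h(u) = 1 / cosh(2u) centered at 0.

Invert the denominator's series and multiply.
h(0) = 1
h′(0) = 0
h′′(0) = -4
h′′′(0) = 0
h^(4)(0) = 80
h^(5)(0) = 0

10*u^4/3 - 2*u^2 + 1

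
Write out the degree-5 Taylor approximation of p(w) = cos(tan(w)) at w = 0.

-7*w^4/24 - w^2/2 + 1

Plug the Maclaurin series of the inner function into that of the outer and collect terms.
p(0) = 1
p′(0) = 0
p′′(0) = -1
p′′′(0) = 0
p^(4)(0) = -7
p^(5)(0) = 0
The Taylor polynomial is Σ p^(k)(0)/k! · w^k.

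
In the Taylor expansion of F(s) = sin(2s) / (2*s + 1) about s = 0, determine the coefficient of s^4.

-40/3

Use 1/(1 - r) = Σ r^k on the denominator, then take the Cauchy product.
F(0) = 0
F′(0) = 2
F′′(0) = -8
F′′′(0) = 40
F^(4)(0) = -320
So c_4 = F^(4)(0)/4! = -40/3.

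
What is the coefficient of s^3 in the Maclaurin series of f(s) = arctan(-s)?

1/3

Compute the successive derivatives at the expansion point and divide by k!.
[s^0] = 0;  [s^1] = -1;  [s^2] = 0;  [s^3] = 1/3.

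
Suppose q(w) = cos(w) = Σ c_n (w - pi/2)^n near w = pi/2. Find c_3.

1/6

Apply the Taylor formula c_k = f^(k)(a)/k!.
q(pi/2) = 0
q′(pi/2) = -1
q′′(pi/2) = 0
q′′′(pi/2) = 1
Dividing each by k! gives the coefficients c_0, ..., c_3.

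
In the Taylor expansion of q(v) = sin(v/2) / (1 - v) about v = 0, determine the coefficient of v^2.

1/2

Take the Cauchy product of the two expansions.
q(0) = 0
q′(0) = 1/2
q′′(0) = 1
So c_2 = q′′(0)/2! = 1/2.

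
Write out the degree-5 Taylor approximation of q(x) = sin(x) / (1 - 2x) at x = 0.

1841*x^5/120 + 23*x^4/3 + 23*x^3/6 + 2*x^2 + x

Multiply the two series term by term and collect like powers.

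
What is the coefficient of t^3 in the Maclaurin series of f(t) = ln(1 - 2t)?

Use the known series and substitute for the argument.

-8/3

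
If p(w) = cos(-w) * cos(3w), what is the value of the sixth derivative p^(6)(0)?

-2080

Expand each factor separately, then convolve coefficients.
From the series, [w^6] p = -26/9; multiply by 6! = 720 to get -2080.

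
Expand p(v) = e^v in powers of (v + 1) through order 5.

p(-1) = e^(-1)
p′(-1) = e^(-1)
p′′(-1) = e^(-1)
p′′′(-1) = e^(-1)
p^(4)(-1) = e^(-1)
p^(5)(-1) = e^(-1)

(v + 1)^5*e^(-1)/120 + (v + 1)^4*e^(-1)/24 + (v + 1)^3*e^(-1)/6 + (v + 1)^2*e^(-1)/2 + (v + 1)*e^(-1) + e^(-1)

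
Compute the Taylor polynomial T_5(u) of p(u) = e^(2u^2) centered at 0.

[u^0] = 1;  [u^1] = 0;  [u^2] = 2;  [u^3] = 0;  [u^4] = 2;  [u^5] = 0.

2*u^4 + 2*u^2 + 1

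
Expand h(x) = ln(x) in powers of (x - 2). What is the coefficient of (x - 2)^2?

h(2) = ln(2)
h′(2) = 1/2
h′′(2) = -1/4
So c_2 = h′′(2)/2! = -1/8.

-1/8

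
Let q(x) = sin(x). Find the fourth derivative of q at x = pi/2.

From the series, [(x - pi/2)^4] q = 1/24; multiply by 4! = 24 to get 1.

1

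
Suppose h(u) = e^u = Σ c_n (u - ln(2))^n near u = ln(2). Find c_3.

1/3

Use the known series and substitute for the argument.
So c_3 = h′′′(ln(2))/3! = 1/3.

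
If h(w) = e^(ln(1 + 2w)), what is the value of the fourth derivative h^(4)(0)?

Let u equal the inner series; expand the outer function in u and truncate.
From the series, [w^4] h = 0; multiply by 4! = 24 to get 0.

0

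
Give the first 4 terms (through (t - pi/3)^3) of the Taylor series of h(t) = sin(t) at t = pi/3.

-(t - pi/3)^3/12 - sqrt(3)*(t - pi/3)^2/4 + (t - pi/3)/2 + sqrt(3)/2

h(pi/3) = sqrt(3)/2
h′(pi/3) = 1/2
h′′(pi/3) = -sqrt(3)/2
h′′′(pi/3) = -1/2
Dividing each by k! gives the coefficients c_0, ..., c_3.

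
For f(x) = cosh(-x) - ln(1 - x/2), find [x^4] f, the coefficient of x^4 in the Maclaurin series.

11/192

Combine the two series term by term.
[x^0] = 1;  [x^1] = 1/2;  [x^2] = 5/8;  [x^3] = 1/24;  [x^4] = 11/192.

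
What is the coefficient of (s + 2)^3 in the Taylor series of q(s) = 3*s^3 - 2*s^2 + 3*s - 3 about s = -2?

3

Use the known series and substitute for the argument.
q(-2) = -41
q′(-2) = 47
q′′(-2) = -40
q′′′(-2) = 18
Dividing each by k! gives the coefficients c_0, ..., c_3.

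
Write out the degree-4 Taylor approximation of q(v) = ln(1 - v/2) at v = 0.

[v^0] = 0;  [v^1] = -1/2;  [v^2] = -1/8;  [v^3] = -1/24;  [v^4] = -1/64.

-v^4/64 - v^3/24 - v^2/8 - v/2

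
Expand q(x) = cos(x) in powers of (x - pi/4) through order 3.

sqrt(2)*(x - pi/4)^3/12 - sqrt(2)*(x - pi/4)^2/4 - sqrt(2)*(x - pi/4)/2 + sqrt(2)/2

q(pi/4) = sqrt(2)/2
q′(pi/4) = -sqrt(2)/2
q′′(pi/4) = -sqrt(2)/2
q′′′(pi/4) = sqrt(2)/2
Dividing each by k! gives the coefficients c_0, ..., c_3.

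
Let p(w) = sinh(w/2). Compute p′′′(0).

From the series, [w^3] p = 1/48; multiply by 3! = 6 to get 1/8.

1/8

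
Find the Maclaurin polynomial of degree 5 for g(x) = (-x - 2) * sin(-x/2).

x^5/1920 - x^4/48 - x^3/24 + x^2/2 + x

Distribute the polynomial across the series and collect like powers.
g(0) = 0
g′(0) = 1
g′′(0) = 1
g′′′(0) = -1/4
g^(4)(0) = -1/2
g^(5)(0) = 1/16
Dividing each by k! gives the coefficients c_0, ..., c_5.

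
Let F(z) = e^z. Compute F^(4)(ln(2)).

2

The coefficient of (z - ln(2))^4 in the expansion is 1/12, so F^(4)(ln(2)) = 4! * (1/12) = 2.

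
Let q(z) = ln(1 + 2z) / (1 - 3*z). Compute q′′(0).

8

Expand 1/(denominator) as a geometric series and multiply by the numerator's series.
From the series, [z^2] q = 4; multiply by 2! = 2 to get 8.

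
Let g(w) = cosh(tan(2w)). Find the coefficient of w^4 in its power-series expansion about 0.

Let u equal the inner series; expand the outer function in u and truncate.
g(0) = 1
g′(0) = 0
g′′(0) = 4
g′′′(0) = 0
g^(4)(0) = 144

6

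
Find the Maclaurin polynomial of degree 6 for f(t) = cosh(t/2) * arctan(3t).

30389*t^5/640 - 69*t^3/8 + 3*t

Take the Cauchy product of the two expansions.
f(0) = 0
f′(0) = 3
f′′(0) = 0
f′′′(0) = -207/4
f^(4)(0) = 0
f^(5)(0) = 91167/16
f^(6)(0) = 0
Then c_k = f^(k)(0)/k! gives each Taylor coefficient.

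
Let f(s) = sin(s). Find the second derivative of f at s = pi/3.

The coefficient of (s - pi/3)^2 in the expansion is -sqrt(3)/4, so f′′(pi/3) = 2! * (-sqrt(3)/4) = -sqrt(3)/2.

-sqrt(3)/2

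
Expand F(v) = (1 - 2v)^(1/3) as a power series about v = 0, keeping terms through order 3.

-40*v^3/81 - 4*v^2/9 - 2*v/3 + 1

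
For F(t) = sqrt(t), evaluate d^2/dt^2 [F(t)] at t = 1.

From the series, [(t - 1)^2] F = -1/8; multiply by 2! = 2 to get -1/4.

-1/4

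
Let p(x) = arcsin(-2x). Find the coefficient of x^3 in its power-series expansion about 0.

-4/3

Apply the Taylor formula c_k = f^(k)(a)/k!.
p(0) = 0
p′(0) = -2
p′′(0) = 0
p′′′(0) = -8
So c_3 = p′′′(0)/3! = -4/3.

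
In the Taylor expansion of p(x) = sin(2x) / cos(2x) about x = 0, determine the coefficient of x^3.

Divide the numerator series by the denominator series (power-series long division).

8/3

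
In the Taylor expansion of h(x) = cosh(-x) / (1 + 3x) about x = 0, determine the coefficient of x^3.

Expand each factor separately, then convolve coefficients.
h(0) = 1
h′(0) = -3
h′′(0) = 19
h′′′(0) = -171
The Taylor polynomial is Σ h^(k)(0)/k! · x^k.

-57/2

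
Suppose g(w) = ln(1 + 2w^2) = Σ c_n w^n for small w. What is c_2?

2

Differentiate repeatedly and evaluate at the center.
[w^0] = 0;  [w^1] = 0;  [w^2] = 2.
So c_2 = g′′(0)/2! = 2.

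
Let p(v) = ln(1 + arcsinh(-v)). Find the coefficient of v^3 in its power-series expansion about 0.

-1/6

Compose series: expand the inner function first, then feed it into the outer expansion.
[v^0] = 0;  [v^1] = -1;  [v^2] = -1/2;  [v^3] = -1/6.
So c_3 = p′′′(0)/3! = -1/6.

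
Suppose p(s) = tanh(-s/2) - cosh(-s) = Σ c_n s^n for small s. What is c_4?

Expand each term separately and add.
[s^0] = -1;  [s^1] = -1/2;  [s^2] = -1/2;  [s^3] = 1/24;  [s^4] = -1/24.
So c_4 = p^(4)(0)/4! = -1/24.

-1/24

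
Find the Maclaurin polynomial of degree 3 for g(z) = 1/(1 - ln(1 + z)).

Plug the Maclaurin series of the inner function into that of the outer and collect terms.

z^3/3 + z^2/2 + z + 1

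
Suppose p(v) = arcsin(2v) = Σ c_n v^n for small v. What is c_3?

Differentiate repeatedly and evaluate at the center.
p(0) = 0
p′(0) = 2
p′′(0) = 0
p′′′(0) = 8
Dividing each by k! gives the coefficients c_0, ..., c_3.

4/3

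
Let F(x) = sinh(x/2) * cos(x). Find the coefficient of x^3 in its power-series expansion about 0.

Multiply the two series term by term and collect like powers.
[x^0] = 0;  [x^1] = 1/2;  [x^2] = 0;  [x^3] = -11/48.

-11/48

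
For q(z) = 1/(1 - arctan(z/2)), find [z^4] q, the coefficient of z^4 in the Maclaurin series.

Let u equal the inner series; expand the outer function in u and truncate.
[z^0] = 1;  [z^1] = 1/2;  [z^2] = 1/4;  [z^3] = 1/12;  [z^4] = 1/48.
So c_4 = q^(4)(0)/4! = 1/48.

1/48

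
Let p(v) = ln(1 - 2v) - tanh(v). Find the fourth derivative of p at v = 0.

Add the two expansions coefficient-wise.
The coefficient of v^4 in the expansion is -4, so p^(4)(0) = 4! * (-4) = -96.

-96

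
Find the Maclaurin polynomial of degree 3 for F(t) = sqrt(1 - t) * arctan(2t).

-35*t^3/12 - t^2 + 2*t

Expand each factor separately, then convolve coefficients.
F(0) = 0
F′(0) = 2
F′′(0) = -2
F′′′(0) = -35/2
Dividing each by k! gives the coefficients c_0, ..., c_3.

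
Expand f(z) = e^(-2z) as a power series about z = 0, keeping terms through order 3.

-4*z^3/3 + 2*z^2 - 2*z + 1

f(0) = 1
f′(0) = -2
f′′(0) = 4
f′′′(0) = -8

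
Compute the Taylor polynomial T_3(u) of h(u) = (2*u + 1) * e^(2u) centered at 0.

Multiply each power in the prefactor through the base expansion.
h(0) = 1
h′(0) = 4
h′′(0) = 12
h′′′(0) = 32
Then c_k = h^(k)(0)/k! gives each Taylor coefficient.

16*u^3/3 + 6*u^2 + 4*u + 1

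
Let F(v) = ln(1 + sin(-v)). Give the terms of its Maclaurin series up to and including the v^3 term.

-v^3/6 - v^2/2 - v

Let u equal the inner series; expand the outer function in u and truncate.
[v^0] = 0;  [v^1] = -1;  [v^2] = -1/2;  [v^3] = -1/6.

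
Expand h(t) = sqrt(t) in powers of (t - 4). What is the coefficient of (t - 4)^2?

-1/64

Use the known series and substitute for the argument.
So c_2 = h′′(4)/2! = -1/64.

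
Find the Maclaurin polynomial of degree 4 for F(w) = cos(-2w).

F(0) = 1
F′(0) = 0
F′′(0) = -4
F′′′(0) = 0
F^(4)(0) = 16

2*w^4/3 - 2*w^2 + 1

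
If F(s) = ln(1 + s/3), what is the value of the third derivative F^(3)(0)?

The coefficient of s^3 in the expansion is 1/81, so F′′′(0) = 3! * (1/81) = 2/27.

2/27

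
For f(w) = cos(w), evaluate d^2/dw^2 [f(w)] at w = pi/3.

Compute the successive derivatives at the expansion point and divide by k!.
The coefficient of (w - pi/3)^2 in the expansion is -1/4, so f′′(pi/3) = 2! * (-1/4) = -1/2.

-1/2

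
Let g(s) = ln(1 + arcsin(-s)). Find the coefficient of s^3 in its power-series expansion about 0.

-1/2

Let u equal the inner series; expand the outer function in u and truncate.
g(0) = 0
g′(0) = -1
g′′(0) = -1
g′′′(0) = -3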